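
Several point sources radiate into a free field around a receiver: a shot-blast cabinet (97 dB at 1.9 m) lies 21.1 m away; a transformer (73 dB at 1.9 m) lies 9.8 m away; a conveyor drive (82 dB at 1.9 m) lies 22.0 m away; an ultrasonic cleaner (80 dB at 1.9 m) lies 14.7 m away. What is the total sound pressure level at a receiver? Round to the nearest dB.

76 dB

Propagate each source to the receiver with L = L_ref − 20·log₁₀(r/r_ref), then add intensities.
shot-blast cabinet: 97 − 20·log₁₀(21.1/1.9) = 97 − 20.91 = 76.09 dB.
transformer: 73 − 20·log₁₀(9.8/1.9) = 73 − 14.25 = 58.75 dB.
conveyor drive: 82 − 20·log₁₀(22.0/1.9) = 82 − 21.27 = 60.73 dB.
ultrasonic cleaner: 80 − 20·log₁₀(14.7/1.9) = 80 − 17.77 = 62.23 dB.
Σ 10^(L/10) = 4.424e+07 → L_total = 10·log₁₀(4.424e+07) = 76.46 dB.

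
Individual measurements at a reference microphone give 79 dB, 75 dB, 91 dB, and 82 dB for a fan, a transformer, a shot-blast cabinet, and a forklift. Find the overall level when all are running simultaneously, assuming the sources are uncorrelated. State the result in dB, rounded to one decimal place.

Incoherent sources combine by intensity addition: L_total = 10·log₁₀(Σ 10^(L_i/10)).
Σ 10^(L/10) = 10^(79/10) + 10^(75/10) + 10^(91/10) + 10^(82/10) = 1.528e+09.
L_total = 10·log₁₀(1.528e+09) = 91.84 dB.

91.8 dB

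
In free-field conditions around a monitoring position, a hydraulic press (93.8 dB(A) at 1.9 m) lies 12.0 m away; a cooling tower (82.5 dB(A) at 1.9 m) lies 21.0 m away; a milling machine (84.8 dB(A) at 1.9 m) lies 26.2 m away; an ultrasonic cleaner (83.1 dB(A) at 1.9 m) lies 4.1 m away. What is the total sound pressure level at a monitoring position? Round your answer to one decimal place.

Apply inverse-square spreading to bring every level to the receiver, then sum 10^(L/10).
hydraulic press: 93.8 − 20·log₁₀(12.0/1.9) = 93.8 − 16.01 = 77.79 dB(A).
cooling tower: 82.5 − 20·log₁₀(21.0/1.9) = 82.5 − 20.87 = 61.63 dB(A).
milling machine: 84.8 − 20·log₁₀(26.2/1.9) = 84.8 − 22.79 = 62.01 dB(A).
ultrasonic cleaner: 83.1 − 20·log₁₀(4.1/1.9) = 83.1 − 6.68 = 76.42 dB(A).
Σ 10^(L/10) = 1.070e+08 → L_total = 10·log₁₀(1.070e+08) = 80.29 dB(A).

80.3 dB(A)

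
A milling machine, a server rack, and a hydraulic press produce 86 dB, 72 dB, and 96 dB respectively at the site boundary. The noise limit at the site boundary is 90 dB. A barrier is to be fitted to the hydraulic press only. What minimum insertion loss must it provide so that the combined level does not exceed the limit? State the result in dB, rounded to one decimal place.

Fixed contribution from the other sources: Σ 10^(L/10) = 10^(86/10) + 10^(72/10) = 4.140e+08 (86.17 dB).
To meet 90 dB overall, the treated hydraulic press may contribute at most 10^(90/10) − 4.140e+08 = 5.860e+08, i.e. 87.68 dB.
Required insertion loss = 96 − 87.68 = 8.32 dB.

8.3 dB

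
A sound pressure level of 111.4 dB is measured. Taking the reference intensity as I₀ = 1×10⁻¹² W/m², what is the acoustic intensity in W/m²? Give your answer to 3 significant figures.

L = 10·log₁₀(I/I₀) ⇒ I = I₀·10^(L/10) = 10⁻¹² × 10^11.14.

0.138 W/m²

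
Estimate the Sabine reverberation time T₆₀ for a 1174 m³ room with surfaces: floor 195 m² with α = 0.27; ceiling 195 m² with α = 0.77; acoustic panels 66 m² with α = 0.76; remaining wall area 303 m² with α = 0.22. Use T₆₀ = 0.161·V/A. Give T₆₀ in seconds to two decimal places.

0.59 s

Total absorption A = 195·0.27 + 195·0.77 + 66·0.76 + 303·0.22 = 319.62 m² sabins.
T₆₀ = 0.161·V/A = 0.161·1174/319.62 = 0.591 s.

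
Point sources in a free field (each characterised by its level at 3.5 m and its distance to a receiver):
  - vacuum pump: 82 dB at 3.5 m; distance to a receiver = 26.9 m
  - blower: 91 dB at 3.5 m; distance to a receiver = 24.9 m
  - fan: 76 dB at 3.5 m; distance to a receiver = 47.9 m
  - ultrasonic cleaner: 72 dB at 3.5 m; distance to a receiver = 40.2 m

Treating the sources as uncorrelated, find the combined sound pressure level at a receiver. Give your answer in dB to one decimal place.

Propagate each source to the receiver with L = L_ref − 20·log₁₀(r/r_ref), then add intensities.
vacuum pump: 82 − 20·log₁₀(26.9/3.5) = 82 − 17.71 = 64.29 dB.
blower: 91 − 20·log₁₀(24.9/3.5) = 91 − 17.04 = 73.96 dB.
fan: 76 − 20·log₁₀(47.9/3.5) = 76 − 22.73 = 53.27 dB.
ultrasonic cleaner: 72 − 20·log₁₀(40.2/3.5) = 72 − 21.20 = 50.80 dB.
Σ 10^(L/10) = 2.789e+07 → L_total = 10·log₁₀(2.789e+07) = 74.45 dB.

74.5 dB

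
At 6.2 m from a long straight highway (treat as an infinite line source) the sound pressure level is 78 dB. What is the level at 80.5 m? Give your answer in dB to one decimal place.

66.9 dB

Line-source attenuation: ΔL = 10·log₁₀(r₂/r₁) = 10·log₁₀(80.5/6.2) = 11.134 dB.
L₂ = 78 − 10·log₁₀(80.5/6.2) = 78 − 11.134 = 66.87 dB.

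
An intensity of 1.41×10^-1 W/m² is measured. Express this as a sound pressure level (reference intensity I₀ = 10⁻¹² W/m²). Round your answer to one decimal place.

I/I₀ = 1.41×10^-1/10⁻¹² = 1.41×10^11, and L = 10·log₁₀(I/I₀).
L = 10·(0.1492 + 11) = 111.49 dB.

111.5 dB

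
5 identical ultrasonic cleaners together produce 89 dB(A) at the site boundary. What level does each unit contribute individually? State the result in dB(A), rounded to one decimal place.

For N identical incoherent sources L_total = L₁ + 10·log₁₀ N, so L₁ = 89 − 10·log₁₀(5) = 89 − 6.990.

82.0 dB(A)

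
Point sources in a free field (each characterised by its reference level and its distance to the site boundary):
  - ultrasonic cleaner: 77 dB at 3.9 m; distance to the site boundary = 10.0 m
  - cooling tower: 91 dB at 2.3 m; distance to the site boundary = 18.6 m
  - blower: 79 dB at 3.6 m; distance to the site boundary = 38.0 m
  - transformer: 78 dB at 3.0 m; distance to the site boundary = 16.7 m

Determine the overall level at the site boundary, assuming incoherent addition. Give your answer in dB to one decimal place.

First find each source's level at the receiver (point-source: −20·log₁₀(r/r_ref)), then combine on an intensity basis.
ultrasonic cleaner: 77 − 20·log₁₀(10.0/3.9) = 77 − 8.18 = 68.82 dB.
cooling tower: 91 − 20·log₁₀(18.6/2.3) = 91 − 18.16 = 72.84 dB.
blower: 79 − 20·log₁₀(38.0/3.6) = 79 − 20.47 = 58.53 dB.
transformer: 78 − 20·log₁₀(16.7/3.0) = 78 − 14.91 = 63.09 dB.
Σ 10^(L/10) = 2.962e+07 → L_total = 10·log₁₀(2.962e+07) = 74.72 dB.

74.7 dB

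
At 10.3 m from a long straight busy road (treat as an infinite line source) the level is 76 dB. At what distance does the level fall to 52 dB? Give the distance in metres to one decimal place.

For a line source L₁ − L₂ = 10·log₁₀(r₂/r₁), so r₂ = r₁·10^((L₁−L₂)/10).
r₂ = 10.3·10^((76−52)/10) = 10.3·10^(24.0/10) = 2587.24 m.

2587.2 m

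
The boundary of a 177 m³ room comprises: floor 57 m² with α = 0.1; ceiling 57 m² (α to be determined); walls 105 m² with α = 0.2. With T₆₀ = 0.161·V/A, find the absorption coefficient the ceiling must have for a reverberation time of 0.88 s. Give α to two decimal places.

From T₆₀ = 0.161·V/A, the target T₆₀ = 0.88 s needs A = 0.161·177/0.88 = 32.38 m².
Absorption from the other surfaces = 57·0.1 + 105·0.2 = 26.70 m², so the ceiling must supply 5.68 m² over 57 m².
α = 5.68/57 = 0.100.

0.10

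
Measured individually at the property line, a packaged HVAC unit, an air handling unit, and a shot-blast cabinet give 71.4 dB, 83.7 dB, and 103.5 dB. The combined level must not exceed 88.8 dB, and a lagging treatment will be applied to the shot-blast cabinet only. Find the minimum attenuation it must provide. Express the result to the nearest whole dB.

16 dB

Everything except the shot-blast cabinet sums to 10^(71.4/10) + 10^(83.7/10) = 2.482e+08 in linear terms, 83.95 dB.
To meet 88.8 dB overall, the treated shot-blast cabinet may contribute at most 10^(88.8/10) − 2.482e+08 = 5.104e+08, i.e. 87.08 dB.
So the shot-blast cabinet must be reduced from 103.5 to 87.08 dB: IL = 16.42 dB.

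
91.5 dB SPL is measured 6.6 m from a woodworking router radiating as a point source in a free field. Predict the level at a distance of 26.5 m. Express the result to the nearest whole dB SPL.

79 dB SPL

For a point source, L₂ = L₁ − 20·log₁₀(r₂/r₁).
L₂ = 91.5 − 20·log₁₀(26.5/6.6) = 91.5 − 12.074 = 79.43 dB SPL.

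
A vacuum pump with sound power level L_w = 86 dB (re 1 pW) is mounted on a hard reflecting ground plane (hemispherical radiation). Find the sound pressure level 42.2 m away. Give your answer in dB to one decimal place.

Free-field hemispherical radiation: L_p = L_w − 10·log₁₀(2π·r²), r = 42.2 m.
2π·r² = 1.119e+04 m², 10·log₁₀ of that is 40.488 dB.
L_p = 86 − 40.488 = 45.51 dB.

45.5 dB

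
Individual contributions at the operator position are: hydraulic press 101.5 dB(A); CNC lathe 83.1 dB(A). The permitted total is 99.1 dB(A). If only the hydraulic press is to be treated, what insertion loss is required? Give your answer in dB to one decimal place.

2.5 dB

Everything except the hydraulic press sums to 10^(83.1/10) = 2.042e+08 in linear terms, 83.10 dB(A).
The limit corresponds to 10^(99.1/10) = 8.128e+09; subtracting the fixed part leaves 7.924e+09 for the hydraulic press, i.e. 98.99 dB(A).
So the hydraulic press must be reduced from 101.5 to 98.99 dB(A): IL = 2.51 dB.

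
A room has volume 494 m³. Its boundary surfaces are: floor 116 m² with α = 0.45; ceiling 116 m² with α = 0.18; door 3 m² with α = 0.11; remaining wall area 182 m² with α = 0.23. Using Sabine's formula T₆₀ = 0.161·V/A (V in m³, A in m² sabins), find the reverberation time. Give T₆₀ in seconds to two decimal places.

0.69 s

Total absorption A = 116·0.45 + 116·0.18 + 3·0.11 + 182·0.23 = 115.27 m² sabins.
T₆₀ = 0.161 × 494 / 115.27 = 0.690 s.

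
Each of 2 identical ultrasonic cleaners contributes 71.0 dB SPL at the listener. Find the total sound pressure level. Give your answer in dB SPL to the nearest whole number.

74 dB SPL

L_total = L₁ + 10·log₁₀ N for N identical incoherent sources.
L_total = 71.0 + 10·log₁₀(2) = 71.0 + 3.010 = 74.01 dB SPL.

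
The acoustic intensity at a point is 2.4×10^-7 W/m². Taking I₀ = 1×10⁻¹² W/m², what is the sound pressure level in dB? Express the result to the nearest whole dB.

L = 10·log₁₀(I/I₀) = 10·log₁₀(2.4×10^-7/10⁻¹²) = 10·log₁₀(2.4×10^5).
L = 10·(0.3802 + 5) = 53.80 dB.

54 dB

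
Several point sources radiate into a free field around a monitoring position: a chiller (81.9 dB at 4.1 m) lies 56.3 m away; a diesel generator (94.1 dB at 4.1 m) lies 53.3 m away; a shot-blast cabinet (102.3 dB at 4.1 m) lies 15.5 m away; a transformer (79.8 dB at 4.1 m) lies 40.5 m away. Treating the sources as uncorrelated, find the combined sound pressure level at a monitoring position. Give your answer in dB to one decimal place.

Apply inverse-square spreading to bring every level to the receiver, then sum 10^(L/10).
chiller: 81.9 − 20·log₁₀(56.3/4.1) = 81.9 − 22.75 = 59.15 dB.
diesel generator: 94.1 − 20·log₁₀(53.3/4.1) = 94.1 − 22.28 = 71.82 dB.
shot-blast cabinet: 102.3 − 20·log₁₀(15.5/4.1) = 102.3 − 11.55 = 90.75 dB.
transformer: 79.8 − 20·log₁₀(40.5/4.1) = 79.8 − 19.89 = 59.91 dB.
Σ 10^(L/10) = 1.205e+09 → L_total = 10·log₁₀(1.205e+09) = 90.81 dB.

90.8 dB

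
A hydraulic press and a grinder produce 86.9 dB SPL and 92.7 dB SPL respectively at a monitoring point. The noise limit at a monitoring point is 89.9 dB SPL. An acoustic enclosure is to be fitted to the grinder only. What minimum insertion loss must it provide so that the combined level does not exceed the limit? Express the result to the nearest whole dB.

6 dB

The untreated sources together contribute 10^(86.9/10) = 4.898e+08, i.e. 86.90 dB SPL.
To meet 89.9 dB SPL overall, the treated grinder may contribute at most 10^(89.9/10) − 4.898e+08 = 4.875e+08, i.e. 86.88 dB SPL.
So the grinder must be reduced from 92.7 to 86.88 dB SPL: IL = 5.82 dB.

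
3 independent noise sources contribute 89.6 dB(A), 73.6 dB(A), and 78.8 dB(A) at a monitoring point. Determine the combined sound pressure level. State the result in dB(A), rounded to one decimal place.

90.0 dB(A)

For uncorrelated sources the intensities add, so convert each level to linear form, sum, and take 10·log₁₀ of the total.
Σ 10^(L/10) = 10^(89.6/10) + 10^(73.6/10) + 10^(78.8/10) = 1.011e+09.
L_total = 10·log₁₀(1.011e+09) = 90.05 dB(A).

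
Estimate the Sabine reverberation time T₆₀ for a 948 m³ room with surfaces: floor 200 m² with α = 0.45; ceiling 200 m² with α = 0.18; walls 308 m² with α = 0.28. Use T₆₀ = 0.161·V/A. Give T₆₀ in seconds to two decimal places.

A = Σ Sᵢαᵢ = 200·0.45 + 200·0.18 + 308·0.28 = 212.24 m².
T₆₀ = 0.161 × 948 / 212.24 = 0.719 s.

0.72 s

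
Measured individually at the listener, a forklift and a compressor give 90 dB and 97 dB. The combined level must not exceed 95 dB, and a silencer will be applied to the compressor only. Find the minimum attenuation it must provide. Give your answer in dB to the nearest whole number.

4 dB

Everything except the compressor sums to 10^(90/10) = 1.000e+09 in linear terms, 90.00 dB.
To meet 95 dB overall, the treated compressor may contribute at most 10^(95/10) − 1.000e+09 = 2.162e+09, i.e. 93.35 dB.
So the compressor must be reduced from 97 to 93.35 dB: IL = 3.65 dB.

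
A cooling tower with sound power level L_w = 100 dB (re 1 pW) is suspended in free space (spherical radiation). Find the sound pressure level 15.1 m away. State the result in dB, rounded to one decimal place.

65.4 dB

L_p = L_w − 10·log₁₀(4π·r²) with r = 15.1 m.
4π·r² = 2865 m², 10·log₁₀ of that is 34.572 dB.
L_p = 100 − 34.572 = 65.43 dB.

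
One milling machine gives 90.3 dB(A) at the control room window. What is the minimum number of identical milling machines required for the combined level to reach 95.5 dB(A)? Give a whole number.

4

N identical sources give L₁ + 10·log₁₀ N, so require 10·log₁₀ N ≥ 95.5 − 90.3 = 5.2 dB.
N ≥ 10^(5.2/10) = 3.311, so N = 4.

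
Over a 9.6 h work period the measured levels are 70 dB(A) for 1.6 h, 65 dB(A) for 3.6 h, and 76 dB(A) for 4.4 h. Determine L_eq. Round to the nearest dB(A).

73 dB(A)

L_eq = 10·log₁₀[(1/T)·Σ tᵢ·10^(Lᵢ/10)] with T = 9.6 h.
Σ tᵢ·10^(Lᵢ/10) = 1.6·10^(70/10) + 3.6·10^(65/10) + 4.4·10^(76/10) = 2.026e+08.
L_eq = 10·log₁₀(2.026e+08/9.6) = 73.24 dB(A).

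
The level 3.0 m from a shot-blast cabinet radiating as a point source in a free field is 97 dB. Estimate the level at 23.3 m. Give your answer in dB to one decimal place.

Point-source attenuation: ΔL = 20·log₁₀(r₂/r₁) = 20·log₁₀(23.3/3.0) = 17.805 dB.
L₂ = 97 − 20·log₁₀(23.3/3.0) = 97 − 17.805 = 79.20 dB.

79.2 dB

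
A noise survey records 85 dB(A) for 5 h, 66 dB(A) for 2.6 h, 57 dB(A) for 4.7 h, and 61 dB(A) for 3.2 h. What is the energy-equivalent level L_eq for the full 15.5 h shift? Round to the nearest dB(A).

80 dB(A)

Weight each interval's intensity by its duration and average over T = 15.5 h:
Σ tᵢ·10^(Lᵢ/10) = 5·10^(85/10) + 2.6·10^(66/10) + 4.7·10^(57/10) + 3.2·10^(61/10) = 1.598e+09.
L_eq = 10·log₁₀(1.598e+09/15.5) = 80.13 dB(A).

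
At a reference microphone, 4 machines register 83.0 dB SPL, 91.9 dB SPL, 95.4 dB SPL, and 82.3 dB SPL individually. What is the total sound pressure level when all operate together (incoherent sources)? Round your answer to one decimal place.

97.3 dB SPL

For uncorrelated sources the intensities add, so convert each level to linear form, sum, and take 10·log₁₀ of the total.
Σ 10^(L/10) = 10^(83.0/10) + 10^(91.9/10) + 10^(95.4/10) + 10^(82.3/10) = 5.386e+09.
L_total = 10·log₁₀(5.386e+09) = 97.31 dB SPL.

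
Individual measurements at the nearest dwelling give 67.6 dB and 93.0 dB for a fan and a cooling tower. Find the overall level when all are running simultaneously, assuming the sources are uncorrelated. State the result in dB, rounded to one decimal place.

93.0 dB

For uncorrelated sources the intensities add, so convert each level to linear form, sum, and take 10·log₁₀ of the total.
Σ 10^(L/10) = 10^(67.6/10) + 10^(93.0/10) = 2.001e+09.
L_total = 10·log₁₀(2.001e+09) = 93.01 dB.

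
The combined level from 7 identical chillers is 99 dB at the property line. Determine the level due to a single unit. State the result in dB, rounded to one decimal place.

90.5 dB

Dividing the total intensity by 7 lowers the level by 10·log₁₀ 7 = 8.451 dB: L₁ = 99 − 8.451.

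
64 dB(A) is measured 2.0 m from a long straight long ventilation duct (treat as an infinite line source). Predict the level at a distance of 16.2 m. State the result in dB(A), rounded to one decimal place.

54.9 dB(A)

Line-source attenuation: ΔL = 10·log₁₀(r₂/r₁) = 10·log₁₀(16.2/2.0) = 9.085 dB.
L₂ = 64 − 10·log₁₀(16.2/2.0) = 64 − 9.085 = 54.92 dB(A).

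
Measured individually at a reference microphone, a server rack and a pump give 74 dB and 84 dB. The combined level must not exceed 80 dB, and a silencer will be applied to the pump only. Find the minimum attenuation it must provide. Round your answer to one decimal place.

Everything except the pump sums to 10^(74/10) = 2.512e+07 in linear terms, 74.00 dB.
The limit corresponds to 10^(80/10) = 1.000e+08; subtracting the fixed part leaves 7.488e+07 for the pump, i.e. 78.74 dB.
So the pump must be reduced from 84 to 78.74 dB: IL = 5.26 dB.

5.3 dB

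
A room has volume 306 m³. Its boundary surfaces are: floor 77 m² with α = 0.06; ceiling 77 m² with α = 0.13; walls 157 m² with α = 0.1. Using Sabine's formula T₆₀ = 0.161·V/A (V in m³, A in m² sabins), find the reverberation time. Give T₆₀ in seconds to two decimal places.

Total absorption A = 77·0.06 + 77·0.13 + 157·0.1 = 30.33 m² sabins.
T₆₀ = 0.161 × 306 / 30.33 = 1.624 s.

1.62 s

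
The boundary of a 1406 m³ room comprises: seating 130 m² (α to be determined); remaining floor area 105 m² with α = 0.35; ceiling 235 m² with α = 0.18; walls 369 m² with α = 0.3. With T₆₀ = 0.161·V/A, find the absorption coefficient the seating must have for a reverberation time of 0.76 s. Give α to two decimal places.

0.83

Required total absorption A = 0.161·1406/0.76 = 297.85 m².
Absorption from the other surfaces = 105·0.35 + 235·0.18 + 369·0.3 = 189.75 m², so the seating must supply 108.10 m² over 130 m².
α = 108.10/130 = 0.832.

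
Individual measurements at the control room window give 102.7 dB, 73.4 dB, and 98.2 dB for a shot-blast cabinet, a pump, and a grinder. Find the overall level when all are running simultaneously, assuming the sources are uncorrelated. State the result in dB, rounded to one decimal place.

For uncorrelated sources the intensities add, so convert each level to linear form, sum, and take 10·log₁₀ of the total.
Σ 10^(L/10) = 10^(102.7/10) + 10^(73.4/10) + 10^(98.2/10) = 2.525e+10.
L_total = 10·log₁₀(2.525e+10) = 104.02 dB.

104.0 dB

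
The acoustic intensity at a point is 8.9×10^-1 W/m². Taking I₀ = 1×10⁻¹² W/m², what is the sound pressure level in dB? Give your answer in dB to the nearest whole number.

Dividing by I₀ shifts the exponent by 12: I/I₀ = 8.9×10^11.
L = 10·(0.9494 + 11) = 119.49 dB.

119 dB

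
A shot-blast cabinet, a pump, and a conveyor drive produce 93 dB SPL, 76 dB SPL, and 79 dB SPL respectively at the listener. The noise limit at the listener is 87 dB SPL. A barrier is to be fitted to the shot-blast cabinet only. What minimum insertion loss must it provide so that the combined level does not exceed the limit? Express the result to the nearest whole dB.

7 dB

The untreated sources together contribute 10^(76/10) + 10^(79/10) = 1.192e+08, i.e. 80.76 dB SPL.
The limit corresponds to 10^(87/10) = 5.012e+08; subtracting the fixed part leaves 3.819e+08 for the shot-blast cabinet, i.e. 85.82 dB SPL.
So the shot-blast cabinet must be reduced from 93 to 85.82 dB SPL: IL = 7.18 dB.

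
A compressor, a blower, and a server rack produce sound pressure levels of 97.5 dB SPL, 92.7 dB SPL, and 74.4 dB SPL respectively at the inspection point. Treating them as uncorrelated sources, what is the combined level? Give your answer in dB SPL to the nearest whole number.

For uncorrelated sources the intensities add, so convert each level to linear form, sum, and take 10·log₁₀ of the total.
Σ 10^(L/10) = 10^(97.5/10) + 10^(92.7/10) + 10^(74.4/10) = 7.513e+09.
L_total = 10·log₁₀(7.513e+09) = 98.76 dB SPL.

99 dB SPL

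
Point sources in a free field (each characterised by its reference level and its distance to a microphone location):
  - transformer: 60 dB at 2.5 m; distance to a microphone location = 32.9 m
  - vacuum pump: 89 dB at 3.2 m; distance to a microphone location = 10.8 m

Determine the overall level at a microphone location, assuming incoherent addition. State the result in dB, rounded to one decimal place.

78.4 dB

Propagate each source to the receiver with L = L_ref − 20·log₁₀(r/r_ref), then add intensities.
transformer: 60 − 20·log₁₀(32.9/2.5) = 60 − 22.39 = 37.61 dB.
vacuum pump: 89 − 20·log₁₀(10.8/3.2) = 89 − 10.57 = 78.43 dB.
Σ 10^(L/10) = 6.974e+07 → L_total = 10·log₁₀(6.974e+07) = 78.43 dB.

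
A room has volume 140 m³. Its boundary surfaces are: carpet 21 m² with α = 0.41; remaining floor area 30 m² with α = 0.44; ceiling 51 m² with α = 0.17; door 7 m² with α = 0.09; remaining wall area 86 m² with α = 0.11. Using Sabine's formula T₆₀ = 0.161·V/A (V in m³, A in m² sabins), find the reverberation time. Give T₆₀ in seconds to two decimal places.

A = Σ Sᵢαᵢ = 21·0.41 + 30·0.44 + 51·0.17 + 7·0.09 + 86·0.11 = 40.57 m².
T₆₀ = 0.161·V/A = 0.161·140/40.57 = 0.556 s.

0.56 s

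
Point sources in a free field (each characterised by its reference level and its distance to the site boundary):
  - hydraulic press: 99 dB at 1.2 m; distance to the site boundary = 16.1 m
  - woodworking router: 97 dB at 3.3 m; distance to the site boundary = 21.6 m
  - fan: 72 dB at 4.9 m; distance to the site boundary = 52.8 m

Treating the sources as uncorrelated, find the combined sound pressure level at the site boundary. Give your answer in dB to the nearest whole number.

First find each source's level at the receiver (point-source: −20·log₁₀(r/r_ref)), then combine on an intensity basis.
hydraulic press: 99 − 20·log₁₀(16.1/1.2) = 99 − 22.55 = 76.45 dB.
woodworking router: 97 − 20·log₁₀(21.6/3.3) = 97 − 16.32 = 80.68 dB.
fan: 72 − 20·log₁₀(52.8/4.9) = 72 − 20.65 = 51.35 dB.
Σ 10^(L/10) = 1.612e+08 → L_total = 10·log₁₀(1.612e+08) = 82.07 dB.

82 dB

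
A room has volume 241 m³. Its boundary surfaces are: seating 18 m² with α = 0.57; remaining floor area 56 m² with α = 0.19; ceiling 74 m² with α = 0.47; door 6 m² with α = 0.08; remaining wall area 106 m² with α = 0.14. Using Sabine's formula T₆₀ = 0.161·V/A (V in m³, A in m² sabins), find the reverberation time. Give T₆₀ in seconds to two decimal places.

A = Σ Sᵢαᵢ = 18·0.57 + 56·0.19 + 74·0.47 + 6·0.08 + 106·0.14 = 71.00 m².
T₆₀ = 0.161 × 241 / 71.00 = 0.546 s.

0.55 s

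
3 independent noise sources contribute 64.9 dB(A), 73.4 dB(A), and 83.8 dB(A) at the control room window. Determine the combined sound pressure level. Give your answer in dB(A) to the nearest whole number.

84 dB(A)

Incoherent sources combine by intensity addition: L_total = 10·log₁₀(Σ 10^(L_i/10)).
Σ 10^(L/10) = 10^(64.9/10) + 10^(73.4/10) + 10^(83.8/10) = 2.649e+08.
L_total = 10·log₁₀(2.649e+08) = 84.23 dB(A).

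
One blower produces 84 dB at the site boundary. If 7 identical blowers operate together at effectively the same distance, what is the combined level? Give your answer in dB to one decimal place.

With 7 equal, uncorrelated contributions the intensity is 7× that of one unit, giving a rise of 10·log₁₀ 7.
L_total = 84 + 10·log₁₀(7) = 84 + 8.451 = 92.45 dB.

92.5 dB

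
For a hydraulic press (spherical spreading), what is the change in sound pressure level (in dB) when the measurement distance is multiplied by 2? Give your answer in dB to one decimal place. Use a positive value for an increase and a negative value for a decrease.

With spherical spreading the level changes by −20·log₁₀(r₂/r₁).
ΔL = −20·log₁₀(2) = -6.02 dB.

-6.0 dB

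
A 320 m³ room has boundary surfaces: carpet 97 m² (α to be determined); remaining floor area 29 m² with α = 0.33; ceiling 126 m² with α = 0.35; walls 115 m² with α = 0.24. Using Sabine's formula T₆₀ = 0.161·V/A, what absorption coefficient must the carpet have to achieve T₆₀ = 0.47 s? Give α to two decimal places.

From T₆₀ = 0.161·V/A, the target T₆₀ = 0.47 s needs A = 0.161·320/0.47 = 109.62 m².
Absorption from the other surfaces = 29·0.33 + 126·0.35 + 115·0.24 = 81.27 m², so the carpet must supply 28.35 m² over 97 m².
α = 28.35/97 = 0.292.

0.29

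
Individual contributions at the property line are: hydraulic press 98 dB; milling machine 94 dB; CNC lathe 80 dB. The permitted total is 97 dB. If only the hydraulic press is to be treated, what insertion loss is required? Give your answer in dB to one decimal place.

4.2 dB

The untreated sources together contribute 10^(94/10) + 10^(80/10) = 2.612e+09, i.e. 94.17 dB.
To meet 97 dB overall, the treated hydraulic press may contribute at most 10^(97/10) − 2.612e+09 = 2.400e+09, i.e. 93.80 dB.
Required insertion loss = 98 − 93.80 = 4.20 dB.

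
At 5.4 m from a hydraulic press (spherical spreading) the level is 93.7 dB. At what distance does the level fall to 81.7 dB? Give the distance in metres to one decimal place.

The 12.0 dB drop corresponds to a distance ratio of 10^(12.0/20) for a point source.
r₂ = 5.4·10^((93.7−81.7)/20) = 5.4·10^(12.0/20) = 21.50 m.

21.5 m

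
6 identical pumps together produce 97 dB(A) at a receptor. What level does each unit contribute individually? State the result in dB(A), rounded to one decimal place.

89.2 dB(A)

For N identical incoherent sources L_total = L₁ + 10·log₁₀ N, so L₁ = 97 − 10·log₁₀(6) = 97 − 7.782.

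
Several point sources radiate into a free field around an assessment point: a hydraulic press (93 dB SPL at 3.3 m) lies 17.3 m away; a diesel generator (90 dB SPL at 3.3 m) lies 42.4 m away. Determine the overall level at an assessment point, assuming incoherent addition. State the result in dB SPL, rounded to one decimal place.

Propagate each source to the receiver with L = L_ref − 20·log₁₀(r/r_ref), then add intensities.
hydraulic press: 93 − 20·log₁₀(17.3/3.3) = 93 − 14.39 = 78.61 dB SPL.
diesel generator: 90 − 20·log₁₀(42.4/3.3) = 90 − 22.18 = 67.82 dB SPL.
Σ 10^(L/10) = 7.866e+07 → L_total = 10·log₁₀(7.866e+07) = 78.96 dB SPL.

79.0 dB SPL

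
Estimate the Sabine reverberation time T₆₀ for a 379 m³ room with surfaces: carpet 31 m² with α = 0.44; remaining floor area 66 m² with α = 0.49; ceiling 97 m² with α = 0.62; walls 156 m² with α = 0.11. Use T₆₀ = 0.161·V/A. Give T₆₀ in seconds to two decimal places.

A = Σ Sᵢαᵢ = 31·0.44 + 66·0.49 + 97·0.62 + 156·0.11 = 123.28 m².
T₆₀ = 0.161 × 379 / 123.28 = 0.495 s.

0.49 s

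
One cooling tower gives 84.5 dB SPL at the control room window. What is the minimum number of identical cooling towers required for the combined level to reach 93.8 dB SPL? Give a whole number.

9

N identical sources give L₁ + 10·log₁₀ N, so require 10·log₁₀ N ≥ 93.8 − 84.5 = 9.3 dB.
N ≥ 10^(9.3/10) = 8.511, so N = 9.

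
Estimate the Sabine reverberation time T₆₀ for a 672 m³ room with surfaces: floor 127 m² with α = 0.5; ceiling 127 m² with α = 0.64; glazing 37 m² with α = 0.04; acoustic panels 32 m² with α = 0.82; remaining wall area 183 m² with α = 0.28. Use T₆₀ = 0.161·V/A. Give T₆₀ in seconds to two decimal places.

0.48 s

Summing Sᵢαᵢ: 127·0.5 + 127·0.64 + 37·0.04 + 32·0.82 + 183·0.28 = 223.74 m².
T₆₀ = 0.161 × 672 / 223.74 = 0.484 s.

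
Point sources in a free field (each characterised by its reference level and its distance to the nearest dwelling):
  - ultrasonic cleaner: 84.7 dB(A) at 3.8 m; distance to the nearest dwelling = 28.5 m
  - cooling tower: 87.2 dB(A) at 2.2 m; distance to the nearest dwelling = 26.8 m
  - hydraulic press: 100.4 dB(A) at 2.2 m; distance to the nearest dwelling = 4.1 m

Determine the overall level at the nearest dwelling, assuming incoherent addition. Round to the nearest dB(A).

95 dB(A)

First find each source's level at the receiver (point-source: −20·log₁₀(r/r_ref)), then combine on an intensity basis.
ultrasonic cleaner: 84.7 − 20·log₁₀(28.5/3.8) = 84.7 − 17.50 = 67.20 dB(A).
cooling tower: 87.2 − 20·log₁₀(26.8/2.2) = 87.2 − 21.71 = 65.49 dB(A).
hydraulic press: 100.4 − 20·log₁₀(4.1/2.2) = 100.4 − 5.41 = 94.99 dB(A).
Σ 10^(L/10) = 3.166e+09 → L_total = 10·log₁₀(3.166e+09) = 95.00 dB(A).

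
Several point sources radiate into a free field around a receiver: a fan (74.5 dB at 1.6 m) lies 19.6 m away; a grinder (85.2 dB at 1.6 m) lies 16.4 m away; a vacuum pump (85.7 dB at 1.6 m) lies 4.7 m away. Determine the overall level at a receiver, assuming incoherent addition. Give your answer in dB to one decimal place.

First find each source's level at the receiver (point-source: −20·log₁₀(r/r_ref)), then combine on an intensity basis.
fan: 74.5 − 20·log₁₀(19.6/1.6) = 74.5 − 21.76 = 52.74 dB.
grinder: 85.2 − 20·log₁₀(16.4/1.6) = 85.2 − 20.21 = 64.99 dB.
vacuum pump: 85.7 − 20·log₁₀(4.7/1.6) = 85.7 − 9.36 = 76.34 dB.
Σ 10^(L/10) = 4.640e+07 → L_total = 10·log₁₀(4.640e+07) = 76.66 dB.

76.7 dB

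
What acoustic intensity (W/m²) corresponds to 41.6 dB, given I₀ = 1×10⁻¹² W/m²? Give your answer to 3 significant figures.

L = 10·log₁₀(I/I₀) ⇒ I = I₀·10^(L/10) = 10⁻¹² × 10^4.16.

1.45e-08 W/m²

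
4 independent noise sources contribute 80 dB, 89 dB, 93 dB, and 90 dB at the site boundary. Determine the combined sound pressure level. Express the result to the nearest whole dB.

For uncorrelated sources the intensities add, so convert each level to linear form, sum, and take 10·log₁₀ of the total.
Σ 10^(L/10) = 10^(80/10) + 10^(89/10) + 10^(93/10) + 10^(90/10) = 3.890e+09.
L_total = 10·log₁₀(3.890e+09) = 95.90 dB.

96 dB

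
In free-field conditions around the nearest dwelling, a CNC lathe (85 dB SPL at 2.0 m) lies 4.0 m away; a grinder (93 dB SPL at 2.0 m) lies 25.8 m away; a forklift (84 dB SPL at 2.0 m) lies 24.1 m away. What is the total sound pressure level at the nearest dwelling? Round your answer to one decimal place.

79.7 dB SPL

First find each source's level at the receiver (point-source: −20·log₁₀(r/r_ref)), then combine on an intensity basis.
CNC lathe: 85 − 20·log₁₀(4.0/2.0) = 85 − 6.02 = 78.98 dB SPL.
grinder: 93 − 20·log₁₀(25.8/2.0) = 93 − 22.21 = 70.79 dB SPL.
forklift: 84 − 20·log₁₀(24.1/2.0) = 84 − 21.62 = 62.38 dB SPL.
Σ 10^(L/10) = 9.278e+07 → L_total = 10·log₁₀(9.278e+07) = 79.67 dB SPL.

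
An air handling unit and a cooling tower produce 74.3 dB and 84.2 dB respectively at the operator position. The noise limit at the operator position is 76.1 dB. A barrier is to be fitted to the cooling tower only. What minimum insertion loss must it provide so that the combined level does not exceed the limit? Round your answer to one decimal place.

12.8 dB

Everything except the cooling tower sums to 10^(74.3/10) = 2.692e+07 in linear terms, 74.30 dB.
To meet 76.1 dB overall, the treated cooling tower may contribute at most 10^(76.1/10) − 2.692e+07 = 1.382e+07, i.e. 71.41 dB.
So the cooling tower must be reduced from 84.2 to 71.41 dB: IL = 12.79 dB.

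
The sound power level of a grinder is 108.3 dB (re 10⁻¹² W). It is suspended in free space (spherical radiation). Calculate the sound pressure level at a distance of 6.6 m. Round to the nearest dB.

81 dB

L_p = L_w − 10·log₁₀(4π·r²) with r = 6.6 m.
4π·r² = 547.4 m², 10·log₁₀ of that is 27.383 dB.
L_p = 108.3 − 27.383 = 80.92 dB.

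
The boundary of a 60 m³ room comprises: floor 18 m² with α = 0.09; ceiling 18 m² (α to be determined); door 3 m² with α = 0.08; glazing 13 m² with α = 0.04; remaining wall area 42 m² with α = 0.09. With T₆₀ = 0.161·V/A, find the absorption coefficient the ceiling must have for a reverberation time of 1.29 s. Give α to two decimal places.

0.07

From T₆₀ = 0.161·V/A, the target T₆₀ = 1.29 s needs A = 0.161·60/1.29 = 7.49 m².
Absorption from the other surfaces = 18·0.09 + 3·0.08 + 13·0.04 + 42·0.09 = 6.16 m², so the ceiling must supply 1.33 m² over 18 m².
α = 1.33/18 = 0.074.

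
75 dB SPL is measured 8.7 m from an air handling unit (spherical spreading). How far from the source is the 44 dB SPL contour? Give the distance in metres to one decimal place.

308.7 m

The 31.0 dB drop corresponds to a distance ratio of 10^(31.0/20) for a point source.
r₂ = 8.7·10^((75−44)/20) = 8.7·10^(31.0/20) = 308.69 m.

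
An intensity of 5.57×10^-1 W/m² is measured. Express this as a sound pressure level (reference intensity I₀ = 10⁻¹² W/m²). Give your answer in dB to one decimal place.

117.5 dB

L = 10·log₁₀(I/I₀) = 10·log₁₀(5.57×10^-1/10⁻¹²) = 10·log₁₀(5.57×10^11).
L = 10·(0.7459 + 11) = 117.46 dB.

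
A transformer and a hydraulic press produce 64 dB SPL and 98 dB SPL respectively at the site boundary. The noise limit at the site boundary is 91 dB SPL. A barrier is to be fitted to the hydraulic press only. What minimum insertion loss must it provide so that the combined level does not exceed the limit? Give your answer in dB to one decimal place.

7.0 dB

The untreated sources together contribute 10^(64/10) = 2.512e+06, i.e. 64.00 dB SPL.
To meet 91 dB SPL overall, the treated hydraulic press may contribute at most 10^(91/10) − 2.512e+06 = 1.256e+09, i.e. 90.99 dB SPL.
So the hydraulic press must be reduced from 98 to 90.99 dB SPL: IL = 7.01 dB.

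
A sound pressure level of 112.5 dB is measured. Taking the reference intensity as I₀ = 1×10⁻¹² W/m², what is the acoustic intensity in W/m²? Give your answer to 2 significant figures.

0.18 W/m²

L = 10·log₁₀(I/I₀) ⇒ I = I₀·10^(L/10) = 10⁻¹² × 10^11.25.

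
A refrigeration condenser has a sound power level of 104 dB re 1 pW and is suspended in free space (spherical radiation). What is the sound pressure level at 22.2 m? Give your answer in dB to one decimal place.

66.1 dB

L_p = L_w − 10·log₁₀(4π·r²) with r = 22.2 m.
4π·r² = 6193 m², 10·log₁₀ of that is 37.919 dB.
L_p = 104 − 37.919 = 66.08 dB.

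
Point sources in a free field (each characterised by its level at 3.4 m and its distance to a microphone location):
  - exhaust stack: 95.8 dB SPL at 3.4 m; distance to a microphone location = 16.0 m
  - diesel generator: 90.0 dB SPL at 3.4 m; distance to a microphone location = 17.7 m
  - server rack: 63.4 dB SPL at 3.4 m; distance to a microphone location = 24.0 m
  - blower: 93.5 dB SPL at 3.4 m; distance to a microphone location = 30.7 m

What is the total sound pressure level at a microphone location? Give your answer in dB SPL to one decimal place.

83.7 dB SPL

Apply inverse-square spreading to bring every level to the receiver, then sum 10^(L/10).
exhaust stack: 95.8 − 20·log₁₀(16.0/3.4) = 95.8 − 13.45 = 82.35 dB SPL.
diesel generator: 90.0 − 20·log₁₀(17.7/3.4) = 90.0 − 14.33 = 75.67 dB SPL.
server rack: 63.4 − 20·log₁₀(24.0/3.4) = 63.4 − 16.97 = 46.43 dB SPL.
blower: 93.5 − 20·log₁₀(30.7/3.4) = 93.5 − 19.11 = 74.39 dB SPL.
Σ 10^(L/10) = 2.361e+08 → L_total = 10·log₁₀(2.361e+08) = 83.73 dB SPL.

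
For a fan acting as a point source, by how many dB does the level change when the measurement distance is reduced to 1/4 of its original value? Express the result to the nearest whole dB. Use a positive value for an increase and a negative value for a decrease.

A point source loses 6 dB per doubling of distance; generally ΔL = −20·log₁₀(r₂/r₁).
ΔL = −20·log₁₀(0.25) = +12.04 dB.

+12 dB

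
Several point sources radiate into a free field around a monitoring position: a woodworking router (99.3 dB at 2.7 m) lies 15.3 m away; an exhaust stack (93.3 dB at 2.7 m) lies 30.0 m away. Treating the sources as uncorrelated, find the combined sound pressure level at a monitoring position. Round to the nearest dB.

First find each source's level at the receiver (point-source: −20·log₁₀(r/r_ref)), then combine on an intensity basis.
woodworking router: 99.3 − 20·log₁₀(15.3/2.7) = 99.3 − 15.07 = 84.23 dB.
exhaust stack: 93.3 − 20·log₁₀(30.0/2.7) = 93.3 − 20.92 = 72.38 dB.
Σ 10^(L/10) = 2.824e+08 → L_total = 10·log₁₀(2.824e+08) = 84.51 dB.

85 dB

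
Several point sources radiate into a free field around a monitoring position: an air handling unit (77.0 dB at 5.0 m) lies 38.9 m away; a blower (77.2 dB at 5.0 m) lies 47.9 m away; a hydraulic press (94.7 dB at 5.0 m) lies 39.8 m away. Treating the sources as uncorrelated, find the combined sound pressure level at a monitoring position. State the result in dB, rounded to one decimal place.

76.8 dB

Propagate each source to the receiver with L = L_ref − 20·log₁₀(r/r_ref), then add intensities.
air handling unit: 77.0 − 20·log₁₀(38.9/5.0) = 77.0 − 17.82 = 59.18 dB.
blower: 77.2 − 20·log₁₀(47.9/5.0) = 77.2 − 19.63 = 57.57 dB.
hydraulic press: 94.7 − 20·log₁₀(39.8/5.0) = 94.7 − 18.02 = 76.68 dB.
Σ 10^(L/10) = 4.798e+07 → L_total = 10·log₁₀(4.798e+07) = 76.81 dB.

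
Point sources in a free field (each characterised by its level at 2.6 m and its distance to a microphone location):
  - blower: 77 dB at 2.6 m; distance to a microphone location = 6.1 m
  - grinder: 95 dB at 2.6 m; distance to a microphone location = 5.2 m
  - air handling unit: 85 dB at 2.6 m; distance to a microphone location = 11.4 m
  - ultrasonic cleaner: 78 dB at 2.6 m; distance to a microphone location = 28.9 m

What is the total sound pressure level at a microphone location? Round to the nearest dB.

89 dB

Propagate each source to the receiver with L = L_ref − 20·log₁₀(r/r_ref), then add intensities.
blower: 77 − 20·log₁₀(6.1/2.6) = 77 − 7.41 = 69.59 dB.
grinder: 95 − 20·log₁₀(5.2/2.6) = 95 − 6.02 = 88.98 dB.
air handling unit: 85 − 20·log₁₀(11.4/2.6) = 85 − 12.84 = 72.16 dB.
ultrasonic cleaner: 78 − 20·log₁₀(28.9/2.6) = 78 − 20.92 = 57.08 dB.
Σ 10^(L/10) = 8.166e+08 → L_total = 10·log₁₀(8.166e+08) = 89.12 dB.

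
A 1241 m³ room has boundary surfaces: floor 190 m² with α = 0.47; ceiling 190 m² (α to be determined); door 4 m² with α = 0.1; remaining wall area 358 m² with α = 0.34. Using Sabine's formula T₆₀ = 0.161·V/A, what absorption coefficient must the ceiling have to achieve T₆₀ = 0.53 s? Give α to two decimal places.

0.87

A = 0.161·V/T₆₀ = 0.161·1241/0.53 = 376.98 m² sabins.
Absorption from the other surfaces = 190·0.47 + 4·0.1 + 358·0.34 = 211.42 m², so the ceiling must supply 165.56 m² over 190 m².
α = 165.56/190 = 0.871.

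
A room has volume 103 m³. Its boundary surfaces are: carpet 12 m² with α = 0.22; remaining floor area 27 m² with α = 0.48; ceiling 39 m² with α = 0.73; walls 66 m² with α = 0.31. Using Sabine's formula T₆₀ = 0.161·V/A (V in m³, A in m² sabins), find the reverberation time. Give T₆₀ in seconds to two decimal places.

A = Σ Sᵢαᵢ = 12·0.22 + 27·0.48 + 39·0.73 + 66·0.31 = 64.53 m².
T₆₀ = 0.161 × 103 / 64.53 = 0.257 s.

0.26 s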